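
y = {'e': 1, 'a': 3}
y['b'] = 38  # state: {'e': 1, 'a': 3, 'b': 38}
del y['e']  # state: {'a': 3, 'b': 38}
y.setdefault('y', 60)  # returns 60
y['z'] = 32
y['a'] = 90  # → {'a': 90, 'b': 38, 'y': 60, 'z': 32}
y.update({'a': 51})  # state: {'a': 51, 'b': 38, 'y': 60, 'z': 32}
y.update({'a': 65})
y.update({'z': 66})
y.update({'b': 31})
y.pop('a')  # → 65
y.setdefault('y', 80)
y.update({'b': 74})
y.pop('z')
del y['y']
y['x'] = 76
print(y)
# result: {'b': 74, 'x': 76}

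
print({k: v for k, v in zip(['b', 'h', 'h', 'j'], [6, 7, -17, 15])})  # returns {'b': 6, 'h': -17, 'j': 15}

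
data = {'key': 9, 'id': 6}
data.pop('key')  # 9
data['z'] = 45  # {'id': 6, 'z': 45}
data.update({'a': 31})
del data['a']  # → {'id': 6, 'z': 45}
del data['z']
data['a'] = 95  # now {'id': 6, 'a': 95}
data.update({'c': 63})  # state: {'id': 6, 'a': 95, 'c': 63}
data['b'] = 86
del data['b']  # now {'id': 6, 'a': 95, 'c': 63}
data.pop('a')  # 95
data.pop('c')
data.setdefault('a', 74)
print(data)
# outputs {'id': 6, 'a': 74}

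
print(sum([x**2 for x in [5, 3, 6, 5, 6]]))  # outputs 131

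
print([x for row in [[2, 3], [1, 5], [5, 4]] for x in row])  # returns [2, 3, 1, 5, 5, 4]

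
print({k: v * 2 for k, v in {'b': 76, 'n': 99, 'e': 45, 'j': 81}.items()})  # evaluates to {'b': 152, 'n': 198, 'e': 90, 'j': 162}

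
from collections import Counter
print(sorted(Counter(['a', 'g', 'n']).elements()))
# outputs ['a', 'g', 'n']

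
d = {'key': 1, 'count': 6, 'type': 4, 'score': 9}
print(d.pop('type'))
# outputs 4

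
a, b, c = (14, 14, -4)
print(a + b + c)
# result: 24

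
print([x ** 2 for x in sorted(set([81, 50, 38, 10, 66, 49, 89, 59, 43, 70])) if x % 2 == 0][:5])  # [100, 1444, 2500, 4356, 4900]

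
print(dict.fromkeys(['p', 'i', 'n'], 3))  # {'p': 3, 'i': 3, 'n': 3}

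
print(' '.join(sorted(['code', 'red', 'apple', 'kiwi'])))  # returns apple code kiwi red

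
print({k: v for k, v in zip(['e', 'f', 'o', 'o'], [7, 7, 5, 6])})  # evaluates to {'e': 7, 'f': 7, 'o': 6}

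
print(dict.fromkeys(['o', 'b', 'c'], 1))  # {'o': 1, 'b': 1, 'c': 1}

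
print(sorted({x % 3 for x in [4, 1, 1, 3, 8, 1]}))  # [0, 1, 2]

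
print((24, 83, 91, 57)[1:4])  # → (83, 91, 57)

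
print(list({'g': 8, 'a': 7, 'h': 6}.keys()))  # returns ['g', 'a', 'h']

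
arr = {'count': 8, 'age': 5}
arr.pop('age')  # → 5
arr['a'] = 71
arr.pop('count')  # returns 8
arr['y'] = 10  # {'a': 71, 'y': 10}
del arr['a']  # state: {'y': 10}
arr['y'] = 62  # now {'y': 62}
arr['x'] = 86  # {'y': 62, 'x': 86}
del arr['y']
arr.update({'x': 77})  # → {'x': 77}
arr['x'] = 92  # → {'x': 92}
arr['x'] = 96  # {'x': 96}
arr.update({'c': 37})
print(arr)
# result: {'x': 96, 'c': 37}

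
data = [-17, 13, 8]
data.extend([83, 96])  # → [-17, 13, 8, 83, 96]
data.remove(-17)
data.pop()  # 96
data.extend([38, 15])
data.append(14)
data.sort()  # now [8, 13, 14, 15, 38, 83]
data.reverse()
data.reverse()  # [8, 13, 14, 15, 38, 83]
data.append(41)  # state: [8, 13, 14, 15, 38, 83, 41]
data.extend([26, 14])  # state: [8, 13, 14, 15, 38, 83, 41, 26, 14]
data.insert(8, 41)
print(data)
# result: [8, 13, 14, 15, 38, 83, 41, 26, 41, 14]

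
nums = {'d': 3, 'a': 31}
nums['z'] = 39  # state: {'d': 3, 'a': 31, 'z': 39}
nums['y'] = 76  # {'d': 3, 'a': 31, 'z': 39, 'y': 76}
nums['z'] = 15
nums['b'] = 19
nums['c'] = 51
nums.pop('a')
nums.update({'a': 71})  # {'d': 3, 'z': 15, 'y': 76, 'b': 19, 'c': 51, 'a': 71}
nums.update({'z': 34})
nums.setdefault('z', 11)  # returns 34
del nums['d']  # {'z': 34, 'y': 76, 'b': 19, 'c': 51, 'a': 71}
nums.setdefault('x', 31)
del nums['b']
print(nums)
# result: {'z': 34, 'y': 76, 'c': 51, 'a': 71, 'x': 31}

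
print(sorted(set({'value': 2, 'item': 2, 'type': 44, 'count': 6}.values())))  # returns [2, 6, 44]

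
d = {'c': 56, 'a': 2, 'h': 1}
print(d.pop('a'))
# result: 2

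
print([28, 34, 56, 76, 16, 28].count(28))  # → 2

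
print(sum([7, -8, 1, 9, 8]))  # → 17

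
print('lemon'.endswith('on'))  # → True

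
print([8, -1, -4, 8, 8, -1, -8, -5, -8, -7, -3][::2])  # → [8, -4, 8, -8, -8, -3]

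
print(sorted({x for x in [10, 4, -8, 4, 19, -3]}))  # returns [-8, -3, 4, 10, 19]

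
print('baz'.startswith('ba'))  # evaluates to True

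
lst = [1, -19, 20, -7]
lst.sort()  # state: [-19, -7, 1, 20]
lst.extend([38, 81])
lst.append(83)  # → [-19, -7, 1, 20, 38, 81, 83]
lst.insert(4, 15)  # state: [-19, -7, 1, 20, 15, 38, 81, 83]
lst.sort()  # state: [-19, -7, 1, 15, 20, 38, 81, 83]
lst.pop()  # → 83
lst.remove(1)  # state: [-19, -7, 15, 20, 38, 81]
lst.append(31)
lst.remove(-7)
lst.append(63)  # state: [-19, 15, 20, 38, 81, 31, 63]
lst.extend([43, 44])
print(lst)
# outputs [-19, 15, 20, 38, 81, 31, 63, 43, 44]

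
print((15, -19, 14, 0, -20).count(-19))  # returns 1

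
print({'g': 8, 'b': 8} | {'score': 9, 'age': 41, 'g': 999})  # {'g': 999, 'b': 8, 'score': 9, 'age': 41}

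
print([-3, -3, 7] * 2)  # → [-3, -3, 7, -3, -3, 7]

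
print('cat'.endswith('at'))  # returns True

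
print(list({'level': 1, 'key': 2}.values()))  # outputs [1, 2]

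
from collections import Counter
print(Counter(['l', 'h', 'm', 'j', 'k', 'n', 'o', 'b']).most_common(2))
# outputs [('l', 1), ('h', 1)]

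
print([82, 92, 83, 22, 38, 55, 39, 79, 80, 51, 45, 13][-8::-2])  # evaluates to [38, 83, 82]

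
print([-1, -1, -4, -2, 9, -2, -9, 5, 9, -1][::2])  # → [-1, -4, 9, -9, 9]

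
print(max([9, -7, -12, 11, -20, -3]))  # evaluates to 11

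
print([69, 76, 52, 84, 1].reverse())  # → None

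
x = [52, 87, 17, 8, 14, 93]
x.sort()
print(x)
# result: [8, 14, 17, 52, 87, 93]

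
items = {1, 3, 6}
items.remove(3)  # {1, 6}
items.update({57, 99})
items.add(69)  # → {1, 6, 57, 69, 99}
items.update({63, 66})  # {1, 6, 57, 63, 66, 69, 99}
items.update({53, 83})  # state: {1, 6, 53, 57, 63, 66, 69, 83, 99}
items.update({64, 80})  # {1, 6, 53, 57, 63, 64, 66, 69, 80, 83, 99}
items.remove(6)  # {1, 53, 57, 63, 64, 66, 69, 80, 83, 99}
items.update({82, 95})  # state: {1, 53, 57, 63, 64, 66, 69, 80, 82, 83, 95, 99}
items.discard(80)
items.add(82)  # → {1, 53, 57, 63, 64, 66, 69, 82, 83, 95, 99}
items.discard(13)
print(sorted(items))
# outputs [1, 53, 57, 63, 64, 66, 69, 82, 83, 95, 99]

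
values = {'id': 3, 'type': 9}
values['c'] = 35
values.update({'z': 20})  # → {'id': 3, 'type': 9, 'c': 35, 'z': 20}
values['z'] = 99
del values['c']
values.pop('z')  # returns 99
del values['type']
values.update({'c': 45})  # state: {'id': 3, 'c': 45}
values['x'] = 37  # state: {'id': 3, 'c': 45, 'x': 37}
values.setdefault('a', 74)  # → 74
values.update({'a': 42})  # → {'id': 3, 'c': 45, 'x': 37, 'a': 42}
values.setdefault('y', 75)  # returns 75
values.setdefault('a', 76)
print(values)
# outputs {'id': 3, 'c': 45, 'x': 37, 'a': 42, 'y': 75}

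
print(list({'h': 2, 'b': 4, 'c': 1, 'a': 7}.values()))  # [2, 4, 1, 7]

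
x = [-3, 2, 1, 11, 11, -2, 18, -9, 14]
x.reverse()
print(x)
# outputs [14, -9, 18, -2, 11, 11, 1, 2, -3]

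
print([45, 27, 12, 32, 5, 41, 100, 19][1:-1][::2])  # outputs [27, 32, 41]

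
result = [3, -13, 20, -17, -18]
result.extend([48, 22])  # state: [3, -13, 20, -17, -18, 48, 22]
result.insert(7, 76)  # [3, -13, 20, -17, -18, 48, 22, 76]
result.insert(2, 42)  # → [3, -13, 42, 20, -17, -18, 48, 22, 76]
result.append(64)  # [3, -13, 42, 20, -17, -18, 48, 22, 76, 64]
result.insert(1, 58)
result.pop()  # 64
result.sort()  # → [-18, -17, -13, 3, 20, 22, 42, 48, 58, 76]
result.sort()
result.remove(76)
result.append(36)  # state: [-18, -17, -13, 3, 20, 22, 42, 48, 58, 36]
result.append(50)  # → [-18, -17, -13, 3, 20, 22, 42, 48, 58, 36, 50]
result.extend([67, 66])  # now [-18, -17, -13, 3, 20, 22, 42, 48, 58, 36, 50, 67, 66]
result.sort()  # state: [-18, -17, -13, 3, 20, 22, 36, 42, 48, 50, 58, 66, 67]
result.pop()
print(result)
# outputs [-18, -17, -13, 3, 20, 22, 36, 42, 48, 50, 58, 66]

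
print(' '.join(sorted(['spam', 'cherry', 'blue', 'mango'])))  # blue cherry mango spam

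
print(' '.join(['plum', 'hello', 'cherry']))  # plum hello cherry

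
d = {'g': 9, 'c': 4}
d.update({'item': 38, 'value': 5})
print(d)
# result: {'g': 9, 'c': 4, 'item': 38, 'value': 5}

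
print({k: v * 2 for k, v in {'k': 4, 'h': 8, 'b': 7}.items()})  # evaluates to {'k': 8, 'h': 16, 'b': 14}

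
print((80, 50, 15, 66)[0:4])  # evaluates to (80, 50, 15, 66)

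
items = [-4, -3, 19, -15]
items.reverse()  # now [-15, 19, -3, -4]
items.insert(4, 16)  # [-15, 19, -3, -4, 16]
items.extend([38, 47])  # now [-15, 19, -3, -4, 16, 38, 47]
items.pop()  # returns 47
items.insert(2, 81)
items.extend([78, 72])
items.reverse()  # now [72, 78, 38, 16, -4, -3, 81, 19, -15]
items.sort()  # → [-15, -4, -3, 16, 19, 38, 72, 78, 81]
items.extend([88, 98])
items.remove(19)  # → [-15, -4, -3, 16, 38, 72, 78, 81, 88, 98]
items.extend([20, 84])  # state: [-15, -4, -3, 16, 38, 72, 78, 81, 88, 98, 20, 84]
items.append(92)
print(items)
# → [-15, -4, -3, 16, 38, 72, 78, 81, 88, 98, 20, 84, 92]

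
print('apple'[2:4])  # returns pl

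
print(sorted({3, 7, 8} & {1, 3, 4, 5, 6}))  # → [3]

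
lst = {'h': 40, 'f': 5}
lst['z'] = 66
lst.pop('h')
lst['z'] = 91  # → {'f': 5, 'z': 91}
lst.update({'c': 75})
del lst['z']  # {'f': 5, 'c': 75}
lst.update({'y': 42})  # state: {'f': 5, 'c': 75, 'y': 42}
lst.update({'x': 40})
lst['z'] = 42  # {'f': 5, 'c': 75, 'y': 42, 'x': 40, 'z': 42}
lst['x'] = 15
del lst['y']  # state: {'f': 5, 'c': 75, 'x': 15, 'z': 42}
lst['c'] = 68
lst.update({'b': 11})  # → {'f': 5, 'c': 68, 'x': 15, 'z': 42, 'b': 11}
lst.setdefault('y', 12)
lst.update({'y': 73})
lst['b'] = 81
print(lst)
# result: {'f': 5, 'c': 68, 'x': 15, 'z': 42, 'b': 81, 'y': 73}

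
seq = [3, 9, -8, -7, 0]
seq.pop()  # 0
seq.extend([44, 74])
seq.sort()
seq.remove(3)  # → [-8, -7, 9, 44, 74]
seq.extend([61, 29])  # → [-8, -7, 9, 44, 74, 61, 29]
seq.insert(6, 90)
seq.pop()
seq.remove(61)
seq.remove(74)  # [-8, -7, 9, 44, 90]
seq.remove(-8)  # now [-7, 9, 44, 90]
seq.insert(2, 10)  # [-7, 9, 10, 44, 90]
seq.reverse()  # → [90, 44, 10, 9, -7]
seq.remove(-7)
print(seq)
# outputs [90, 44, 10, 9]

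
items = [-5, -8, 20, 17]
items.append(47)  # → [-5, -8, 20, 17, 47]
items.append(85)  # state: [-5, -8, 20, 17, 47, 85]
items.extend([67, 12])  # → [-5, -8, 20, 17, 47, 85, 67, 12]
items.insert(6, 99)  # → [-5, -8, 20, 17, 47, 85, 99, 67, 12]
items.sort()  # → [-8, -5, 12, 17, 20, 47, 67, 85, 99]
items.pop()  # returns 99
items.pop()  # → 85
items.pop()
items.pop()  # 47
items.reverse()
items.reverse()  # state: [-8, -5, 12, 17, 20]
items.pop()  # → 20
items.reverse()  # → [17, 12, -5, -8]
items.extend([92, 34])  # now [17, 12, -5, -8, 92, 34]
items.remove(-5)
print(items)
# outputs [17, 12, -8, 92, 34]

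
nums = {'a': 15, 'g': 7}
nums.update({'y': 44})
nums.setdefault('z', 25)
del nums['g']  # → {'a': 15, 'y': 44, 'z': 25}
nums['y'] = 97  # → {'a': 15, 'y': 97, 'z': 25}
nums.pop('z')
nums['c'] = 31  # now {'a': 15, 'y': 97, 'c': 31}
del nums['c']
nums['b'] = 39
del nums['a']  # {'y': 97, 'b': 39}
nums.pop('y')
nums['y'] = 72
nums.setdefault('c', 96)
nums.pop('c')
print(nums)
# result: {'b': 39, 'y': 72}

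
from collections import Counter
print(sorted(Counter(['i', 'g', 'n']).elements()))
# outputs ['g', 'i', 'n']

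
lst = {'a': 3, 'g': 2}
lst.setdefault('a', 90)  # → 3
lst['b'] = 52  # {'a': 3, 'g': 2, 'b': 52}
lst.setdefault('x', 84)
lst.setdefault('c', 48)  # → 48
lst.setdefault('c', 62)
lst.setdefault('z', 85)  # 85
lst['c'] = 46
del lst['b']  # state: {'a': 3, 'g': 2, 'x': 84, 'c': 46, 'z': 85}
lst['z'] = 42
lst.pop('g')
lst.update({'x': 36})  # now {'a': 3, 'x': 36, 'c': 46, 'z': 42}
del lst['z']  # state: {'a': 3, 'x': 36, 'c': 46}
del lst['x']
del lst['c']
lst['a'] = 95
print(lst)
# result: {'a': 95}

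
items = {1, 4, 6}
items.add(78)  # {1, 4, 6, 78}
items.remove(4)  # {1, 6, 78}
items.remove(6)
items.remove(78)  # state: {1}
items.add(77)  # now {1, 77}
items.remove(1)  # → {77}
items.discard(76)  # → {77}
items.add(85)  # {77, 85}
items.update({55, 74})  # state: {55, 74, 77, 85}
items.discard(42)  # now {55, 74, 77, 85}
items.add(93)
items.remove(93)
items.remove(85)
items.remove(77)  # {55, 74}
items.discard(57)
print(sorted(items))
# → [55, 74]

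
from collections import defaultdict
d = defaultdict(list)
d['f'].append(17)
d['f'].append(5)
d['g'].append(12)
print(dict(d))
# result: {'f': [17, 5], 'g': [12]}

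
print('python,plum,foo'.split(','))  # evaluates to ['python', 'plum', 'foo']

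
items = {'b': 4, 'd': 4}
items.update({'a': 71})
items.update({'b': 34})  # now {'b': 34, 'd': 4, 'a': 71}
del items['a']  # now {'b': 34, 'd': 4}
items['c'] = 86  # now {'b': 34, 'd': 4, 'c': 86}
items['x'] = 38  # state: {'b': 34, 'd': 4, 'c': 86, 'x': 38}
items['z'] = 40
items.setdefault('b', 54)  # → 34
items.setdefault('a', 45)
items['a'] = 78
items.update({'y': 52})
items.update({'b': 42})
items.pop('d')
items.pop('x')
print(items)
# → {'b': 42, 'c': 86, 'z': 40, 'a': 78, 'y': 52}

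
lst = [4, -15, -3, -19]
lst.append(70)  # [4, -15, -3, -19, 70]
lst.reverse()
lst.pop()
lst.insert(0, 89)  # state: [89, 70, -19, -3, -15]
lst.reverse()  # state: [-15, -3, -19, 70, 89]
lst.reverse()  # [89, 70, -19, -3, -15]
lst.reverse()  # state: [-15, -3, -19, 70, 89]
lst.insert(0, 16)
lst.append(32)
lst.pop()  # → 32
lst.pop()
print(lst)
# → [16, -15, -3, -19, 70]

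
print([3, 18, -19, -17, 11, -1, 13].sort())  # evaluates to None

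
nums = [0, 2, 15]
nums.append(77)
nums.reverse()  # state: [77, 15, 2, 0]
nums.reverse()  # [0, 2, 15, 77]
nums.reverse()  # [77, 15, 2, 0]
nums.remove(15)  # [77, 2, 0]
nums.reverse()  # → [0, 2, 77]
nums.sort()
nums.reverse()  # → [77, 2, 0]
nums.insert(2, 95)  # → [77, 2, 95, 0]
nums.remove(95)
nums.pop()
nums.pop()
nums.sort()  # [77]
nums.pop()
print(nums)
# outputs []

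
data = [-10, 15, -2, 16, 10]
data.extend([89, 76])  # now [-10, 15, -2, 16, 10, 89, 76]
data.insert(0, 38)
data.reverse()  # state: [76, 89, 10, 16, -2, 15, -10, 38]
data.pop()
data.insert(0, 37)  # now [37, 76, 89, 10, 16, -2, 15, -10]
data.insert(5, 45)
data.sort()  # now [-10, -2, 10, 15, 16, 37, 45, 76, 89]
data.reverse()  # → [89, 76, 45, 37, 16, 15, 10, -2, -10]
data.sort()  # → [-10, -2, 10, 15, 16, 37, 45, 76, 89]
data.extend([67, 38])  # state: [-10, -2, 10, 15, 16, 37, 45, 76, 89, 67, 38]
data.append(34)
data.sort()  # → [-10, -2, 10, 15, 16, 34, 37, 38, 45, 67, 76, 89]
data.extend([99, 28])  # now [-10, -2, 10, 15, 16, 34, 37, 38, 45, 67, 76, 89, 99, 28]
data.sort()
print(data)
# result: [-10, -2, 10, 15, 16, 28, 34, 37, 38, 45, 67, 76, 89, 99]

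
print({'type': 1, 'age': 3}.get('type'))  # 1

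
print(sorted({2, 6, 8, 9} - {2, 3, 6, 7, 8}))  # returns [9]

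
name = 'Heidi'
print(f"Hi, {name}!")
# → Hi, Heidi!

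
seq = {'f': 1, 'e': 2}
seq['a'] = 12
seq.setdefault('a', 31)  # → 12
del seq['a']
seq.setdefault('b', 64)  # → 64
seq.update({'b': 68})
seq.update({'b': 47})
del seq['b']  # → {'f': 1, 'e': 2}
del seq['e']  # {'f': 1}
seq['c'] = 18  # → {'f': 1, 'c': 18}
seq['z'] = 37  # {'f': 1, 'c': 18, 'z': 37}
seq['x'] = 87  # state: {'f': 1, 'c': 18, 'z': 37, 'x': 87}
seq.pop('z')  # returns 37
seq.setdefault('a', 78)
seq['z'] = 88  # {'f': 1, 'c': 18, 'x': 87, 'a': 78, 'z': 88}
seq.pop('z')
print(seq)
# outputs {'f': 1, 'c': 18, 'x': 87, 'a': 78}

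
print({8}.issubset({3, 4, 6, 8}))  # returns True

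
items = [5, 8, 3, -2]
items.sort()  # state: [-2, 3, 5, 8]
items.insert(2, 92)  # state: [-2, 3, 92, 5, 8]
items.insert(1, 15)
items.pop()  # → 8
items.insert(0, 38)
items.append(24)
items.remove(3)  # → [38, -2, 15, 92, 5, 24]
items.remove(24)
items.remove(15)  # [38, -2, 92, 5]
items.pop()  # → 5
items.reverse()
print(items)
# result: [92, -2, 38]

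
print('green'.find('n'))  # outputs 4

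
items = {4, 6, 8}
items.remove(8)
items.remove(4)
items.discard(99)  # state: {6}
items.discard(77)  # {6}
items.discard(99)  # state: {6}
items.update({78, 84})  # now {6, 78, 84}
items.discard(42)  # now {6, 78, 84}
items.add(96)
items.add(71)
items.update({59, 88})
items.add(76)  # {6, 59, 71, 76, 78, 84, 88, 96}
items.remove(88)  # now {6, 59, 71, 76, 78, 84, 96}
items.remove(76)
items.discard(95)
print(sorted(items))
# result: [6, 59, 71, 78, 84, 96]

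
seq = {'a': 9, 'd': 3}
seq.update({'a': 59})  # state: {'a': 59, 'd': 3}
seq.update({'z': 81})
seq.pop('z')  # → 81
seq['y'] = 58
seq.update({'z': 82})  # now {'a': 59, 'd': 3, 'y': 58, 'z': 82}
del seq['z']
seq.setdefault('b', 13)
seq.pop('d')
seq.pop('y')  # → 58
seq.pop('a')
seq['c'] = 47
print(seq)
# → {'b': 13, 'c': 47}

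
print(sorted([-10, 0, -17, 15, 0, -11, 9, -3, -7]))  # [-17, -11, -10, -7, -3, 0, 0, 9, 15]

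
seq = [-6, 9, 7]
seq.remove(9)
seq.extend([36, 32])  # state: [-6, 7, 36, 32]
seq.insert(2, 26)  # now [-6, 7, 26, 36, 32]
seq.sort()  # [-6, 7, 26, 32, 36]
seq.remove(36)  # [-6, 7, 26, 32]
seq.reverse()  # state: [32, 26, 7, -6]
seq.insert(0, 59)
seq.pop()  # -6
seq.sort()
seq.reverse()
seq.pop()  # 7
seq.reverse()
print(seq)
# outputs [26, 32, 59]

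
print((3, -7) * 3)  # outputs (3, -7, 3, -7, 3, -7)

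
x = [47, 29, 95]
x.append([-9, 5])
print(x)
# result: [47, 29, 95, [-9, 5]]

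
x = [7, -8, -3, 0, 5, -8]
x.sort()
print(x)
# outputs [-8, -8, -3, 0, 5, 7]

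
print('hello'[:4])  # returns hell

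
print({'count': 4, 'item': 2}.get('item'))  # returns 2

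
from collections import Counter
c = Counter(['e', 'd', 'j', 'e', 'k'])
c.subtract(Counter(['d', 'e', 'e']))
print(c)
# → Counter({'j': 1, 'k': 1, 'e': 0, 'd': 0})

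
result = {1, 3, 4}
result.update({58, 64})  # {1, 3, 4, 58, 64}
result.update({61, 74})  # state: {1, 3, 4, 58, 61, 64, 74}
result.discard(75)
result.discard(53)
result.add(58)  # {1, 3, 4, 58, 61, 64, 74}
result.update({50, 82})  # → {1, 3, 4, 50, 58, 61, 64, 74, 82}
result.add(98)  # {1, 3, 4, 50, 58, 61, 64, 74, 82, 98}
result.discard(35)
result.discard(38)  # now {1, 3, 4, 50, 58, 61, 64, 74, 82, 98}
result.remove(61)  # {1, 3, 4, 50, 58, 64, 74, 82, 98}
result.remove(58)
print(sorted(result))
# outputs [1, 3, 4, 50, 64, 74, 82, 98]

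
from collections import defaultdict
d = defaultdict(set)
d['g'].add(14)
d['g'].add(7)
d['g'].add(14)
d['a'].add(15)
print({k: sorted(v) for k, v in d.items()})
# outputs {'g': [7, 14], 'a': [15]}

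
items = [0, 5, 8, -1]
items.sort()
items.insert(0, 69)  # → [69, -1, 0, 5, 8]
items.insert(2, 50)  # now [69, -1, 50, 0, 5, 8]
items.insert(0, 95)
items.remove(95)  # [69, -1, 50, 0, 5, 8]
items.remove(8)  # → [69, -1, 50, 0, 5]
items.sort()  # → [-1, 0, 5, 50, 69]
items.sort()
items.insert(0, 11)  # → [11, -1, 0, 5, 50, 69]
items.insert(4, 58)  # [11, -1, 0, 5, 58, 50, 69]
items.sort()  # [-1, 0, 5, 11, 50, 58, 69]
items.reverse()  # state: [69, 58, 50, 11, 5, 0, -1]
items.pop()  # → -1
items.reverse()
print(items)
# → [0, 5, 11, 50, 58, 69]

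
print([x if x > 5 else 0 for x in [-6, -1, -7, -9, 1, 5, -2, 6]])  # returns [0, 0, 0, 0, 0, 0, 0, 6]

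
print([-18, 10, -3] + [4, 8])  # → [-18, 10, -3, 4, 8]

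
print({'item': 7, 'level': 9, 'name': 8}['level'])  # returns 9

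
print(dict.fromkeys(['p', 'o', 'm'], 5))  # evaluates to {'p': 5, 'o': 5, 'm': 5}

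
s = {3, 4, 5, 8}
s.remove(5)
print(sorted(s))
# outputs [3, 4, 8]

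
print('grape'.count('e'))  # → 1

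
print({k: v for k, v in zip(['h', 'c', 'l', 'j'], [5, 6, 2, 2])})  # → {'h': 5, 'c': 6, 'l': 2, 'j': 2}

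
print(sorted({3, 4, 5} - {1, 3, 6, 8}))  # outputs [4, 5]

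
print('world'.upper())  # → WORLD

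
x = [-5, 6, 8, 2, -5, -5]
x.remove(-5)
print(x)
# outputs [6, 8, 2, -5, -5]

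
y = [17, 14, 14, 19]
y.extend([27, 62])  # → [17, 14, 14, 19, 27, 62]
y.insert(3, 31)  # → [17, 14, 14, 31, 19, 27, 62]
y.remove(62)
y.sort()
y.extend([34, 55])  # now [14, 14, 17, 19, 27, 31, 34, 55]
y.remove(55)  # [14, 14, 17, 19, 27, 31, 34]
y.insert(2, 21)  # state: [14, 14, 21, 17, 19, 27, 31, 34]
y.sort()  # [14, 14, 17, 19, 21, 27, 31, 34]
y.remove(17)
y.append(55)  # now [14, 14, 19, 21, 27, 31, 34, 55]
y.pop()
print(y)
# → [14, 14, 19, 21, 27, 31, 34]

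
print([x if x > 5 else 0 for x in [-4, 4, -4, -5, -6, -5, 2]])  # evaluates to [0, 0, 0, 0, 0, 0, 0]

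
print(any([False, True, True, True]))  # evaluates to True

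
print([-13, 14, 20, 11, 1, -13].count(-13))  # 2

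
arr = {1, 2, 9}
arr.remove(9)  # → {1, 2}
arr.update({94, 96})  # {1, 2, 94, 96}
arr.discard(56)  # {1, 2, 94, 96}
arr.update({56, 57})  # {1, 2, 56, 57, 94, 96}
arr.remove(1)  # {2, 56, 57, 94, 96}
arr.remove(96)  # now {2, 56, 57, 94}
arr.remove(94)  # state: {2, 56, 57}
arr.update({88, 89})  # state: {2, 56, 57, 88, 89}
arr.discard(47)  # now {2, 56, 57, 88, 89}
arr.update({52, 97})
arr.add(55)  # {2, 52, 55, 56, 57, 88, 89, 97}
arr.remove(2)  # {52, 55, 56, 57, 88, 89, 97}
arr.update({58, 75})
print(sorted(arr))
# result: [52, 55, 56, 57, 58, 75, 88, 89, 97]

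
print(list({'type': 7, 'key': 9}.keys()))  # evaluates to ['type', 'key']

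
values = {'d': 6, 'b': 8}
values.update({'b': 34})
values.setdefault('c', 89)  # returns 89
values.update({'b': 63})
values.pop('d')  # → 6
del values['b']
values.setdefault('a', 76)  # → 76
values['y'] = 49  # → {'c': 89, 'a': 76, 'y': 49}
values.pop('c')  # 89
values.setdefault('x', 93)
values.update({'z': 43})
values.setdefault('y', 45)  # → 49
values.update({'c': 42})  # {'a': 76, 'y': 49, 'x': 93, 'z': 43, 'c': 42}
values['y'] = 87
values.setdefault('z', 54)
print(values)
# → {'a': 76, 'y': 87, 'x': 93, 'z': 43, 'c': 42}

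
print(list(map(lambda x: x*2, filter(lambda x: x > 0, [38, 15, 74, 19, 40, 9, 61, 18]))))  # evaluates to [76, 30, 148, 38, 80, 18, 122, 36]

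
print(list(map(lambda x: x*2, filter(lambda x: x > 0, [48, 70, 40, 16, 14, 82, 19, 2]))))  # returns [96, 140, 80, 32, 28, 164, 38, 4]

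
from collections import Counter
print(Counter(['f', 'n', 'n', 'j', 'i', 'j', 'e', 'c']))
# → Counter({'n': 2, 'j': 2, 'f': 1, 'i': 1, 'e': 1, 'c': 1})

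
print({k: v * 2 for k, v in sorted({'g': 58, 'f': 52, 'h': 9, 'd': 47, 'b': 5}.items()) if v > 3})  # {'b': 10, 'd': 94, 'f': 104, 'g': 116, 'h': 18}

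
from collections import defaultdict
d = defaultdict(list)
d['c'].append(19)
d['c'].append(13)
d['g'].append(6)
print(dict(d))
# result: {'c': [19, 13], 'g': [6]}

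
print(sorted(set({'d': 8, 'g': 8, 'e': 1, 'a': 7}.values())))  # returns [1, 7, 8]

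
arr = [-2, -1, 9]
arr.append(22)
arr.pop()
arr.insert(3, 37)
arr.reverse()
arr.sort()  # [-2, -1, 9, 37]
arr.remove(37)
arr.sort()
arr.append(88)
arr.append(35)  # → [-2, -1, 9, 88, 35]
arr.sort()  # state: [-2, -1, 9, 35, 88]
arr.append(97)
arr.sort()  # [-2, -1, 9, 35, 88, 97]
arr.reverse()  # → [97, 88, 35, 9, -1, -2]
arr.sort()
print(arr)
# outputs [-2, -1, 9, 35, 88, 97]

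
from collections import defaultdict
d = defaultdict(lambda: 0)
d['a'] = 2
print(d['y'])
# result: 0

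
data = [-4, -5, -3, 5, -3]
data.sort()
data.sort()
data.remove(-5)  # [-4, -3, -3, 5]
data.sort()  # [-4, -3, -3, 5]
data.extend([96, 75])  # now [-4, -3, -3, 5, 96, 75]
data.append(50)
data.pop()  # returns 50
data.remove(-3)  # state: [-4, -3, 5, 96, 75]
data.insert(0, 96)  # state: [96, -4, -3, 5, 96, 75]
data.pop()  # 75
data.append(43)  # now [96, -4, -3, 5, 96, 43]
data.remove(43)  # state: [96, -4, -3, 5, 96]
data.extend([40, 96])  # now [96, -4, -3, 5, 96, 40, 96]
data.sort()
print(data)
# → [-4, -3, 5, 40, 96, 96, 96]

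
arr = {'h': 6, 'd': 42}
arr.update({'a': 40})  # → {'h': 6, 'd': 42, 'a': 40}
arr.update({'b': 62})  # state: {'h': 6, 'd': 42, 'a': 40, 'b': 62}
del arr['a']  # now {'h': 6, 'd': 42, 'b': 62}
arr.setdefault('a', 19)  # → 19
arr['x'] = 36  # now {'h': 6, 'd': 42, 'b': 62, 'a': 19, 'x': 36}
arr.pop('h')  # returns 6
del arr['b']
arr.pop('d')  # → 42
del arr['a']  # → {'x': 36}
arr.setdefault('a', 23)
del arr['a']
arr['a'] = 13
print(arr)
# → {'x': 36, 'a': 13}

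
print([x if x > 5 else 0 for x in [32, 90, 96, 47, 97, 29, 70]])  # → [32, 90, 96, 47, 97, 29, 70]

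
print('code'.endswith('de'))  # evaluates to True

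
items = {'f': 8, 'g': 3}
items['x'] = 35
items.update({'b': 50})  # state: {'f': 8, 'g': 3, 'x': 35, 'b': 50}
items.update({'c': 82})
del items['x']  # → {'f': 8, 'g': 3, 'b': 50, 'c': 82}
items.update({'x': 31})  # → {'f': 8, 'g': 3, 'b': 50, 'c': 82, 'x': 31}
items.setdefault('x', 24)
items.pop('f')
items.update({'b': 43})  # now {'g': 3, 'b': 43, 'c': 82, 'x': 31}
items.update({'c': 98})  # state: {'g': 3, 'b': 43, 'c': 98, 'x': 31}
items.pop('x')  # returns 31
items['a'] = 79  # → {'g': 3, 'b': 43, 'c': 98, 'a': 79}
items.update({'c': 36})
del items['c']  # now {'g': 3, 'b': 43, 'a': 79}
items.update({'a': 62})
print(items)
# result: {'g': 3, 'b': 43, 'a': 62}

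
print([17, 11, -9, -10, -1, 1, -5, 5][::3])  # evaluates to [17, -10, -5]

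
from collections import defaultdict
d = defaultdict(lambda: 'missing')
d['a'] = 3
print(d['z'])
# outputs missing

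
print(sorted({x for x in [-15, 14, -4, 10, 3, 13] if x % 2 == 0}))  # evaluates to [-4, 10, 14]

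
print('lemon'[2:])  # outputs mon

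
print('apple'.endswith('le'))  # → True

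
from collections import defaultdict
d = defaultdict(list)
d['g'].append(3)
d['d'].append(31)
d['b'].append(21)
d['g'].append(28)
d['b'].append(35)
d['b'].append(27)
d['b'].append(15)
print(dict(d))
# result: {'g': [3, 28], 'd': [31], 'b': [21, 35, 27, 15]}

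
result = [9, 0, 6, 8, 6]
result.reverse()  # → [6, 8, 6, 0, 9]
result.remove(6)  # [8, 6, 0, 9]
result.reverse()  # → [9, 0, 6, 8]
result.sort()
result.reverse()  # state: [9, 8, 6, 0]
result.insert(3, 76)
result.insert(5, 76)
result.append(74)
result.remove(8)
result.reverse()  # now [74, 76, 0, 76, 6, 9]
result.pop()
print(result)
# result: [74, 76, 0, 76, 6]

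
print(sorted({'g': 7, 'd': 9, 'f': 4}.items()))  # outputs [('d', 9), ('f', 4), ('g', 7)]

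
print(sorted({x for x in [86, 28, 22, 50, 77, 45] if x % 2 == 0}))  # [22, 28, 50, 86]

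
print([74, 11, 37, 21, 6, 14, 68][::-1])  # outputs [68, 14, 6, 21, 37, 11, 74]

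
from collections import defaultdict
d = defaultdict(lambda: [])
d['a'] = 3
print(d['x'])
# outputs []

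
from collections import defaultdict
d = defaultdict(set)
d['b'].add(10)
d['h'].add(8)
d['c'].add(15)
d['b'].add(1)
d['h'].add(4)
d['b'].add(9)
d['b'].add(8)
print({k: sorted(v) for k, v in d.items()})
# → {'b': [1, 8, 9, 10], 'h': [4, 8], 'c': [15]}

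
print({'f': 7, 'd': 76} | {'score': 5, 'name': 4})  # {'f': 7, 'd': 76, 'score': 5, 'name': 4}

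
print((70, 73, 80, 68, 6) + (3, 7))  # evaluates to (70, 73, 80, 68, 6, 3, 7)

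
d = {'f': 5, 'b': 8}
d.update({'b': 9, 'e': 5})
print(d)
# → {'f': 5, 'b': 9, 'e': 5}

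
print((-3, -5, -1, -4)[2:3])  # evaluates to (-1,)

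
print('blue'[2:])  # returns ue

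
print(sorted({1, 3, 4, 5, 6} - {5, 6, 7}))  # [1, 3, 4]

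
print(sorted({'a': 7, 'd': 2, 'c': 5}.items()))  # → [('a', 7), ('c', 5), ('d', 2)]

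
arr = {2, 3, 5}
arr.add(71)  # {2, 3, 5, 71}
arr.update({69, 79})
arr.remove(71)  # {2, 3, 5, 69, 79}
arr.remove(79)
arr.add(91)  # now {2, 3, 5, 69, 91}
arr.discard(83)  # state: {2, 3, 5, 69, 91}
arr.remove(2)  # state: {3, 5, 69, 91}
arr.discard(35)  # {3, 5, 69, 91}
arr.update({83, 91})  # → {3, 5, 69, 83, 91}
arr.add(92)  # {3, 5, 69, 83, 91, 92}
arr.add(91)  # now {3, 5, 69, 83, 91, 92}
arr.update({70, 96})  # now {3, 5, 69, 70, 83, 91, 92, 96}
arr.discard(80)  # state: {3, 5, 69, 70, 83, 91, 92, 96}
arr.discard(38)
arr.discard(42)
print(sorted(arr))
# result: [3, 5, 69, 70, 83, 91, 92, 96]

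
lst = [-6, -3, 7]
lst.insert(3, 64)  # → [-6, -3, 7, 64]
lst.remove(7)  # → [-6, -3, 64]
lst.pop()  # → 64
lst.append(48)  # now [-6, -3, 48]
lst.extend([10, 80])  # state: [-6, -3, 48, 10, 80]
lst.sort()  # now [-6, -3, 10, 48, 80]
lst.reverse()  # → [80, 48, 10, -3, -6]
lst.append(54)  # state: [80, 48, 10, -3, -6, 54]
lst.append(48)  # [80, 48, 10, -3, -6, 54, 48]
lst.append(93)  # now [80, 48, 10, -3, -6, 54, 48, 93]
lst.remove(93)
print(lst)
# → [80, 48, 10, -3, -6, 54, 48]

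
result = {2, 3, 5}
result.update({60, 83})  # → {2, 3, 5, 60, 83}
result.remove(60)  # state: {2, 3, 5, 83}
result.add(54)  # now {2, 3, 5, 54, 83}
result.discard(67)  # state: {2, 3, 5, 54, 83}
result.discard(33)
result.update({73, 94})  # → {2, 3, 5, 54, 73, 83, 94}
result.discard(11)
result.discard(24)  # {2, 3, 5, 54, 73, 83, 94}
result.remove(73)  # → {2, 3, 5, 54, 83, 94}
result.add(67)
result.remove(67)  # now {2, 3, 5, 54, 83, 94}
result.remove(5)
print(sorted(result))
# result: [2, 3, 54, 83, 94]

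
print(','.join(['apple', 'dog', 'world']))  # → apple,dog,world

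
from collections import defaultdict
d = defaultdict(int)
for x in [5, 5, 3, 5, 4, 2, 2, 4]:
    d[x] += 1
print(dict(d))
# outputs {5: 3, 3: 1, 4: 2, 2: 2}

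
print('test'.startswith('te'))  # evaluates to True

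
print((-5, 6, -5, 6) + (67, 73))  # (-5, 6, -5, 6, 67, 73)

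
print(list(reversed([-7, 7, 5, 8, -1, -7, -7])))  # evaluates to [-7, -7, -1, 8, 5, 7, -7]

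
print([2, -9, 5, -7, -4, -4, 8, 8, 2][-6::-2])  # [-7, -9]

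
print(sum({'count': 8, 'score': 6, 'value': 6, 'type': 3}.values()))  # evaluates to 23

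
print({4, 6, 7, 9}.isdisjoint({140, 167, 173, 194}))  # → True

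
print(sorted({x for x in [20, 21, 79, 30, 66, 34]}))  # [20, 21, 30, 34, 66, 79]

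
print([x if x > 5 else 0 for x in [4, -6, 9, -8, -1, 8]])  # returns [0, 0, 9, 0, 0, 8]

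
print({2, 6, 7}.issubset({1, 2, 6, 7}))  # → True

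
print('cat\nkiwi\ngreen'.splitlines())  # ['cat', 'kiwi', 'green']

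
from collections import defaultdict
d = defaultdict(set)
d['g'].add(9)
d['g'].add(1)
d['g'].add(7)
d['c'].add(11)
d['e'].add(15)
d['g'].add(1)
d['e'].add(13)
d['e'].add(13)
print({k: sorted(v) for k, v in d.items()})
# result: {'g': [1, 7, 9], 'c': [11], 'e': [13, 15]}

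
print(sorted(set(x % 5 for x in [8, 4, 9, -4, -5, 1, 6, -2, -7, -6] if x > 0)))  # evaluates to [1, 3, 4]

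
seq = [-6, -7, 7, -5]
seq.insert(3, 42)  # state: [-6, -7, 7, 42, -5]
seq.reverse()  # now [-5, 42, 7, -7, -6]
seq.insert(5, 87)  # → [-5, 42, 7, -7, -6, 87]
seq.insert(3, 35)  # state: [-5, 42, 7, 35, -7, -6, 87]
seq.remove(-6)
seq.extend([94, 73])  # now [-5, 42, 7, 35, -7, 87, 94, 73]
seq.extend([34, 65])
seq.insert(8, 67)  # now [-5, 42, 7, 35, -7, 87, 94, 73, 67, 34, 65]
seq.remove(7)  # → [-5, 42, 35, -7, 87, 94, 73, 67, 34, 65]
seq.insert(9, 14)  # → [-5, 42, 35, -7, 87, 94, 73, 67, 34, 14, 65]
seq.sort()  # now [-7, -5, 14, 34, 35, 42, 65, 67, 73, 87, 94]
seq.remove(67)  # [-7, -5, 14, 34, 35, 42, 65, 73, 87, 94]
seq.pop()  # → 94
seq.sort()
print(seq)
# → [-7, -5, 14, 34, 35, 42, 65, 73, 87]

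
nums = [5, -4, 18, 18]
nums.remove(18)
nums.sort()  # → [-4, 5, 18]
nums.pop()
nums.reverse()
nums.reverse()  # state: [-4, 5]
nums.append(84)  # [-4, 5, 84]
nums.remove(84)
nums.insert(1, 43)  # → [-4, 43, 5]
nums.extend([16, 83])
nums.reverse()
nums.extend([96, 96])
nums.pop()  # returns 96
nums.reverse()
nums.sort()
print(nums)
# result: [-4, 5, 16, 43, 83, 96]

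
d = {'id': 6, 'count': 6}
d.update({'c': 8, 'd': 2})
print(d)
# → {'id': 6, 'count': 6, 'c': 8, 'd': 2}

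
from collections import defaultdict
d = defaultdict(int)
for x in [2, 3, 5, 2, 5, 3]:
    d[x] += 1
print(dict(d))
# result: {2: 2, 3: 2, 5: 2}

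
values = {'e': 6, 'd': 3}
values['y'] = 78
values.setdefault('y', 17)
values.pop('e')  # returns 6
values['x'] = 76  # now {'d': 3, 'y': 78, 'x': 76}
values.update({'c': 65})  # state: {'d': 3, 'y': 78, 'x': 76, 'c': 65}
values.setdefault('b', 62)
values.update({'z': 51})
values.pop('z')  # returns 51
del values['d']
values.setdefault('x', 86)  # 76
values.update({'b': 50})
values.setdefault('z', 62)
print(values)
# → {'y': 78, 'x': 76, 'c': 65, 'b': 50, 'z': 62}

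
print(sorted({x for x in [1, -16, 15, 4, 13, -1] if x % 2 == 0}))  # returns [-16, 4]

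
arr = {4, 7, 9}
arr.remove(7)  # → {4, 9}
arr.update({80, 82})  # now {4, 9, 80, 82}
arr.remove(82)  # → {4, 9, 80}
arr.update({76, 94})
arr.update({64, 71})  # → {4, 9, 64, 71, 76, 80, 94}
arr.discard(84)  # {4, 9, 64, 71, 76, 80, 94}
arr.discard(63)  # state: {4, 9, 64, 71, 76, 80, 94}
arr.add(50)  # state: {4, 9, 50, 64, 71, 76, 80, 94}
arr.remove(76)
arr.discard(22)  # {4, 9, 50, 64, 71, 80, 94}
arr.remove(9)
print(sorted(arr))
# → [4, 50, 64, 71, 80, 94]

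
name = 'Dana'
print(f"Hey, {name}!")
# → Hey, Dana!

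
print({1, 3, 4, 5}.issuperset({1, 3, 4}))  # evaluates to True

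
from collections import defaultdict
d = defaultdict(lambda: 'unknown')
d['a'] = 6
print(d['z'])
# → unknown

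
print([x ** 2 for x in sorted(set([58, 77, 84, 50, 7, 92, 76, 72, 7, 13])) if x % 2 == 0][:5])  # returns [2500, 3364, 5184, 5776, 7056]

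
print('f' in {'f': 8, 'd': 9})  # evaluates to True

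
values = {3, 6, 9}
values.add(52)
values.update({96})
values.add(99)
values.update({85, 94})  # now {3, 6, 9, 52, 85, 94, 96, 99}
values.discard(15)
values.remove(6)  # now {3, 9, 52, 85, 94, 96, 99}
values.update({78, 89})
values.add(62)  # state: {3, 9, 52, 62, 78, 85, 89, 94, 96, 99}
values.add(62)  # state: {3, 9, 52, 62, 78, 85, 89, 94, 96, 99}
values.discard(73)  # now {3, 9, 52, 62, 78, 85, 89, 94, 96, 99}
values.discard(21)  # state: {3, 9, 52, 62, 78, 85, 89, 94, 96, 99}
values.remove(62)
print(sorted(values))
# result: [3, 9, 52, 78, 85, 89, 94, 96, 99]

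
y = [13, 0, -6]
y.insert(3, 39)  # [13, 0, -6, 39]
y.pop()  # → 39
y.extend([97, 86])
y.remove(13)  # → [0, -6, 97, 86]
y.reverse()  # [86, 97, -6, 0]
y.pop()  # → 0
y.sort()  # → [-6, 86, 97]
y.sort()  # [-6, 86, 97]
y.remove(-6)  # [86, 97]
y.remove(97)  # [86]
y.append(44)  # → [86, 44]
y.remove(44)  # [86]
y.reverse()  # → [86]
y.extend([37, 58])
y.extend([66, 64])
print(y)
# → [86, 37, 58, 66, 64]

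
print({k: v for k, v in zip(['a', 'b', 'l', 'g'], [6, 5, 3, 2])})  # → {'a': 6, 'b': 5, 'l': 3, 'g': 2}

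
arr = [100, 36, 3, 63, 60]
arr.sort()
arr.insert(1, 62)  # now [3, 62, 36, 60, 63, 100]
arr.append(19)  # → [3, 62, 36, 60, 63, 100, 19]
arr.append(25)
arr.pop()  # 25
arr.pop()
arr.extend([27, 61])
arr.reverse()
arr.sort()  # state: [3, 27, 36, 60, 61, 62, 63, 100]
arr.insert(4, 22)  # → [3, 27, 36, 60, 22, 61, 62, 63, 100]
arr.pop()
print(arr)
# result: [3, 27, 36, 60, 22, 61, 62, 63]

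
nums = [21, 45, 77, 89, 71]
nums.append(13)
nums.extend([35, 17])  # [21, 45, 77, 89, 71, 13, 35, 17]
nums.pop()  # 17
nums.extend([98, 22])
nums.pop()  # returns 22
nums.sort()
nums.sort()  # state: [13, 21, 35, 45, 71, 77, 89, 98]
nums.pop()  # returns 98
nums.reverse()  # [89, 77, 71, 45, 35, 21, 13]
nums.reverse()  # [13, 21, 35, 45, 71, 77, 89]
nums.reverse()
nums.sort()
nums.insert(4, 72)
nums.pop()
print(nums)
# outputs [13, 21, 35, 45, 72, 71, 77]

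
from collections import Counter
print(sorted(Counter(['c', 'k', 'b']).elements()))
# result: ['b', 'c', 'k']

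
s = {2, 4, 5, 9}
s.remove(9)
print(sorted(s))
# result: [2, 4, 5]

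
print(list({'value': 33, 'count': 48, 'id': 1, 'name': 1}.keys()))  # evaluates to ['value', 'count', 'id', 'name']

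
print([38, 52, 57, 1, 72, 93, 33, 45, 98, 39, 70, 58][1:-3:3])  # [52, 72, 45]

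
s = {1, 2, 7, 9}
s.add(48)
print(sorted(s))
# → [1, 2, 7, 9, 48]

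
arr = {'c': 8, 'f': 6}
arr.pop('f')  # 6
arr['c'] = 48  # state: {'c': 48}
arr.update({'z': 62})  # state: {'c': 48, 'z': 62}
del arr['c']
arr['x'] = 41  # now {'z': 62, 'x': 41}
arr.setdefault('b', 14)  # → 14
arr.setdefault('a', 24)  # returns 24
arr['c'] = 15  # {'z': 62, 'x': 41, 'b': 14, 'a': 24, 'c': 15}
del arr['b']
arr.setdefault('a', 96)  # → 24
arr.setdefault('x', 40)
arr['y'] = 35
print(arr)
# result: {'z': 62, 'x': 41, 'a': 24, 'c': 15, 'y': 35}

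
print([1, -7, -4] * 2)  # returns [1, -7, -4, 1, -7, -4]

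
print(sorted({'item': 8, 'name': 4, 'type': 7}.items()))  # [('item', 8), ('name', 4), ('type', 7)]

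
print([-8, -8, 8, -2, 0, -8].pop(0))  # -8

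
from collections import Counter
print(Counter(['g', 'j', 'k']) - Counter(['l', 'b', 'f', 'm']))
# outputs Counter({'g': 1, 'j': 1, 'k': 1})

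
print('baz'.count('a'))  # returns 1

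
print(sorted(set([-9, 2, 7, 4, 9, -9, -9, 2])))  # [-9, 2, 4, 7, 9]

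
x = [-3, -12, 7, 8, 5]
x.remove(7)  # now [-3, -12, 8, 5]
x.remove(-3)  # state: [-12, 8, 5]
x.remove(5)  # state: [-12, 8]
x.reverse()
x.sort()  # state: [-12, 8]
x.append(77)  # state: [-12, 8, 77]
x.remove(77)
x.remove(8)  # [-12]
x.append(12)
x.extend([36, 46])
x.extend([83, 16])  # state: [-12, 12, 36, 46, 83, 16]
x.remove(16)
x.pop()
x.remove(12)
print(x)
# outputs [-12, 36, 46]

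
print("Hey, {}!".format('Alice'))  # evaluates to Hey, Alice!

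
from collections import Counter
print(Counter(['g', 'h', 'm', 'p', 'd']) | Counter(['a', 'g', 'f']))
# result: Counter({'g': 1, 'h': 1, 'm': 1, 'p': 1, 'd': 1, 'a': 1, 'f': 1})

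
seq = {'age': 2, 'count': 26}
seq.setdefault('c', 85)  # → 85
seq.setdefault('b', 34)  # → 34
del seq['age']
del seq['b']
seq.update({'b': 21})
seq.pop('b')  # 21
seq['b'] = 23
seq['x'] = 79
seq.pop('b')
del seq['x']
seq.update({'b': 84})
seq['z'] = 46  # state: {'count': 26, 'c': 85, 'b': 84, 'z': 46}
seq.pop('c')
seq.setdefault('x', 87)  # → 87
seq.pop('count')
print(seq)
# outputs {'b': 84, 'z': 46, 'x': 87}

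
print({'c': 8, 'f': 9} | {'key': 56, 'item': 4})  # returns {'c': 8, 'f': 9, 'key': 56, 'item': 4}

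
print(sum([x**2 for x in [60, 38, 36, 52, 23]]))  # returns 9573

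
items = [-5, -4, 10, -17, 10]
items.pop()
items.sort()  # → [-17, -5, -4, 10]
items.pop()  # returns 10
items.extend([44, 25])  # [-17, -5, -4, 44, 25]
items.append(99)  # [-17, -5, -4, 44, 25, 99]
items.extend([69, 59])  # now [-17, -5, -4, 44, 25, 99, 69, 59]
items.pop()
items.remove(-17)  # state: [-5, -4, 44, 25, 99, 69]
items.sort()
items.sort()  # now [-5, -4, 25, 44, 69, 99]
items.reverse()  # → [99, 69, 44, 25, -4, -5]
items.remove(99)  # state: [69, 44, 25, -4, -5]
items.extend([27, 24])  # [69, 44, 25, -4, -5, 27, 24]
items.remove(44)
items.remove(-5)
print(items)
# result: [69, 25, -4, 27, 24]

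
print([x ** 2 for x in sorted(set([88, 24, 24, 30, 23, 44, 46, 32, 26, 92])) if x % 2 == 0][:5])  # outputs [576, 676, 900, 1024, 1936]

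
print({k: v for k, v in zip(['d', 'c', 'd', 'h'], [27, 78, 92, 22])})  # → {'d': 92, 'c': 78, 'h': 22}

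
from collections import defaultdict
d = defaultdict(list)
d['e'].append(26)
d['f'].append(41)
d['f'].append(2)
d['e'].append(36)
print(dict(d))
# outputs {'e': [26, 36], 'f': [41, 2]}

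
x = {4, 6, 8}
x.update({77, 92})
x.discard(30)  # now {4, 6, 8, 77, 92}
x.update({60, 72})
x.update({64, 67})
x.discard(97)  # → {4, 6, 8, 60, 64, 67, 72, 77, 92}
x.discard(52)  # {4, 6, 8, 60, 64, 67, 72, 77, 92}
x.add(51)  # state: {4, 6, 8, 51, 60, 64, 67, 72, 77, 92}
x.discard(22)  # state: {4, 6, 8, 51, 60, 64, 67, 72, 77, 92}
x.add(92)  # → {4, 6, 8, 51, 60, 64, 67, 72, 77, 92}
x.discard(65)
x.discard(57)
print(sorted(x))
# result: [4, 6, 8, 51, 60, 64, 67, 72, 77, 92]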